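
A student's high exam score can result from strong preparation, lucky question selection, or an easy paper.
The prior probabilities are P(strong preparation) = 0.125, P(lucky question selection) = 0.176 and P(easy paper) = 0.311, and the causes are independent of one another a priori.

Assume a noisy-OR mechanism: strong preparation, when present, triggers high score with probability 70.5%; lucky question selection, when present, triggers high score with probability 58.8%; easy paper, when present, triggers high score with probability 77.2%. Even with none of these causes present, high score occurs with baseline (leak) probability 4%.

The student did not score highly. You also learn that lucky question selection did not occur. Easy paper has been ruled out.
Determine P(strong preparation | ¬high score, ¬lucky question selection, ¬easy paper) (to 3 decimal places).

Under noisy-OR, P(high score | causes) = 1 − (1−0.04)·∏(1−qᵢ) over the active causes.
For the numerator, keep only strong preparation=true terms: 0.2832×0.125 = 0.035400
Denominator P(¬high score | ¬lucky question selection, ¬easy paper): 0.96×0.875 + 0.2832×0.125 = 0.875400
P(strong preparation | ¬high score, ¬lucky question selection, ¬easy paper) = 0.035400/0.875400 ≈ 0.040

P(strong preparation | ¬high score, ¬lucky question selection, ¬easy paper) ≈ 0.040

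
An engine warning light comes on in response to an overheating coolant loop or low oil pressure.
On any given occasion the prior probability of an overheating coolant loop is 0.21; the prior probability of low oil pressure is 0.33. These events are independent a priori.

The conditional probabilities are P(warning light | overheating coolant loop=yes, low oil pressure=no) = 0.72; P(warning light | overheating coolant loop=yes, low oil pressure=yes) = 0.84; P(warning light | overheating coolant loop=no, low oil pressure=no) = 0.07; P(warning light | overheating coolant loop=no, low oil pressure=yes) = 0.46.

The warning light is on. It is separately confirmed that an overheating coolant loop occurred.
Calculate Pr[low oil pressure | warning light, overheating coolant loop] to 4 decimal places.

Enumerate both values of low oil pressure and weight by the priors:
  P(warning light | overheating coolant loop) = 0.72×0.67 + 0.84×0.33
        = 0.482400 + 0.277200 = 0.759600
The terms with low oil pressure present sum to 0.277200, so
  P(low oil pressure | warning light, overheating coolant loop) = 0.277200 / 0.759600 ≈ 0.3649

Pr[low oil pressure | warning light, overheating coolant loop] ≈ 0.3649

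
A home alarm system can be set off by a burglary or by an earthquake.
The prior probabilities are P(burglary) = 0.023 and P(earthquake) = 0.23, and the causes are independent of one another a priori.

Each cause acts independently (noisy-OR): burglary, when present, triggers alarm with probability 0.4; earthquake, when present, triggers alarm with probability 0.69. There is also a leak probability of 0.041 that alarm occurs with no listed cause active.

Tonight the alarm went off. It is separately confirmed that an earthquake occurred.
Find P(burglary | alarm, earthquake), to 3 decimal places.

Under noisy-OR, P(alarm | causes) = 1 − (1−0.041)·∏(1−qᵢ) over the active causes.
P(alarm | earthquake) = 0.70271*0.977 + 0.821626*0.023 = 0.686548 + 0.018897 = 0.705445
The burglary-present share is 0.821626*0.023 = 0.018897.
P(burglary | alarm, earthquake) = 0.018897 / 0.705445 ≈ 0.027

P(burglary | alarm, earthquake) ≈ 0.027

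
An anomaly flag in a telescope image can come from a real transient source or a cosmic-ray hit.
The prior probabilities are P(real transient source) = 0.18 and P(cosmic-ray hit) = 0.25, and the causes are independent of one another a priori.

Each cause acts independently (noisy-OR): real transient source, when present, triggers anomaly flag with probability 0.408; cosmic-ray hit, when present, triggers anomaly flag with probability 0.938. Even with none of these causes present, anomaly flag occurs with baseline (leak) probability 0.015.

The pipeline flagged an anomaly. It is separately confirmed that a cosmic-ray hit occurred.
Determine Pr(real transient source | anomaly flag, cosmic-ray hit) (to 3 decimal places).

Under noisy-OR, P(anomaly flag | causes) = 1 − (1−0.015)·∏(1−qᵢ) over the active causes.
Sum P(anomaly flag|·) weighted by the priors over both values of real transient source:
  P(anomaly flag | cosmic-ray hit) = 0.93893·0.82 + 0.963847·0.18
        = 0.769923 + 0.173492 = 0.943415
Configurations with real transient source contribute 0.173492, so
  P(real transient source | anomaly flag, cosmic-ray hit) = 0.173492 / 0.943415 ≈ 0.184

Pr(real transient source | anomaly flag, cosmic-ray hit) ≈ 0.184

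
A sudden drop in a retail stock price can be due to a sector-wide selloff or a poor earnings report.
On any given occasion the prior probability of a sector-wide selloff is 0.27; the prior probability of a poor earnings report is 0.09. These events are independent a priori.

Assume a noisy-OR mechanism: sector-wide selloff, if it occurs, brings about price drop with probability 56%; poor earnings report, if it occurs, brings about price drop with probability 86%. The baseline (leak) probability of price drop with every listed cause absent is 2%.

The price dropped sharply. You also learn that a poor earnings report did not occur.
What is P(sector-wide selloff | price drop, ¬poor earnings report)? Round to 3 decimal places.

P(sector-wide selloff | price drop, ¬poor earnings report) ≈ 0.913

Under noisy-OR, P(price drop | causes) = 1 − (1−0.02)·∏(1−qᵢ) over the active causes.
P(price drop | ¬poor earnings report) = 0.02×0.73 + 0.5688×0.27 = 0.014600 + 0.153576 = 0.168176
Restricting to configurations with sector-wide selloff present: 0.5688×0.27 = 0.153576.
Hence the posterior is 0.153576/0.168176 ≈ 0.913.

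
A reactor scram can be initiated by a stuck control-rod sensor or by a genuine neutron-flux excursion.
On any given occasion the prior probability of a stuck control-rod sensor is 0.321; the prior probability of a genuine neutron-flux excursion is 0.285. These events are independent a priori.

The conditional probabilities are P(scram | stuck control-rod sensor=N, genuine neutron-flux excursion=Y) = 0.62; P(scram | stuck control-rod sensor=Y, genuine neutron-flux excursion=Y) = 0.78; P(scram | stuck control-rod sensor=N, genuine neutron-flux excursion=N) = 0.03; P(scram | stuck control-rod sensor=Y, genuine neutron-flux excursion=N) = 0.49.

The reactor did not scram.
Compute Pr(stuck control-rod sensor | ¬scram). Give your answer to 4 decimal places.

P(¬scram) = 0.97·0.679·0.715 + 0.38·0.679·0.285 + 0.51·0.321·0.715 + 0.22·0.321·0.285 = 0.470920 + 0.073536 + 0.117053 + 0.020127 = 0.681636
Restricting to configurations with stuck control-rod sensor present: 0.117053 + 0.020127 = 0.137180.
So P(stuck control-rod sensor | ¬scram) = 0.137180/0.681636 ≈ 0.2013.

Pr(stuck control-rod sensor | ¬scram) ≈ 0.2013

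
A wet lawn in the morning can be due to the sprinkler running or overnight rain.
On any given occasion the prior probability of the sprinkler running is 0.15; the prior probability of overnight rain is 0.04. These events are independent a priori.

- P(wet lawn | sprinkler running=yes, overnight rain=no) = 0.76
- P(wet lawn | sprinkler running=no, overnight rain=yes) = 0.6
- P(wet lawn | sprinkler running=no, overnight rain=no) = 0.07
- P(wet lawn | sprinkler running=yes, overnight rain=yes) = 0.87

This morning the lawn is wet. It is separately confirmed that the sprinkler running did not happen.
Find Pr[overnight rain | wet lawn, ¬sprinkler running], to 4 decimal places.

For the numerator, keep only overnight rain=true terms: 0.6×0.04 = 0.024000
Normalizer over all consistent configurations: 0.07×0.96 + 0.6×0.04 = 0.091200
P(overnight rain | wet lawn, ¬sprinkler running) = 0.024000/0.091200 ≈ 0.2632

Pr[overnight rain | wet lawn, ¬sprinkler running] ≈ 0.2632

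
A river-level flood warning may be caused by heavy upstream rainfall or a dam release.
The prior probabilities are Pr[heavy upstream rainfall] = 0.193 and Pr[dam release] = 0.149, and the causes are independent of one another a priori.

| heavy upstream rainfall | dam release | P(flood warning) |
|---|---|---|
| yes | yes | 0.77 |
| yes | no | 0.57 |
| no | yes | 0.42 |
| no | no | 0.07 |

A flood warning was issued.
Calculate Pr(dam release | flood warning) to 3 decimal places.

Pr(dam release | flood warning) ≈ 0.339

P(flood warning) = 0.07*0.807*0.851 + 0.42*0.807*0.149 + 0.57*0.193*0.851 + 0.77*0.193*0.149 = 0.048073 + 0.050502 + 0.093619 + 0.022143 = 0.214337
The dam release-present share is 0.050502 + 0.022143 = 0.072645.
Hence the posterior is 0.072645/0.214337 ≈ 0.339.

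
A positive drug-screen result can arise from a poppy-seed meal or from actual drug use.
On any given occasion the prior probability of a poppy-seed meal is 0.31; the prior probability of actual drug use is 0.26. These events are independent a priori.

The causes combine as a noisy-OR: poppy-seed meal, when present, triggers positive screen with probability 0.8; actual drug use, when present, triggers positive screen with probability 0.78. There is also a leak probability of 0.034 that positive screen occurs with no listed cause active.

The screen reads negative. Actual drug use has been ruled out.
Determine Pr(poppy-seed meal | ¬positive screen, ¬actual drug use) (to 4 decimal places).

Pr(poppy-seed meal | ¬positive screen, ¬actual drug use) ≈ 0.0824

Under noisy-OR, P(positive screen | causes) = 1 − (1−0.034)·∏(1−qᵢ) over the active causes.
P(¬positive screen | ¬actual drug use) = 0.966×0.69 + 0.1932×0.31 = 0.666540 + 0.059892 = 0.726432
The poppy-seed meal-present share is 0.1932×0.31 = 0.059892.
So P(poppy-seed meal | ¬positive screen, ¬actual drug use) = 0.059892/0.726432 ≈ 0.0824.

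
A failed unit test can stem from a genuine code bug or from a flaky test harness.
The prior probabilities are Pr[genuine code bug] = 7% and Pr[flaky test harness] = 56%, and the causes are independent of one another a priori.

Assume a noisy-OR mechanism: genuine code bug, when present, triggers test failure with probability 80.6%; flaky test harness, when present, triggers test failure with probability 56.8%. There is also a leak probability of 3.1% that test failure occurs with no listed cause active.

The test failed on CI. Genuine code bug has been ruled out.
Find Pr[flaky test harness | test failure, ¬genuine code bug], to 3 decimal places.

Pr[flaky test harness | test failure, ¬genuine code bug] ≈ 0.960

Under noisy-OR, P(test failure | causes) = 1 − (1−0.031)·∏(1−qᵢ) over the active causes.
Sum P(test failure|·) weighted by the priors over both values of flaky test harness:
  P(test failure | ¬genuine code bug) = 0.031×0.44 + 0.581392×0.56
        = 0.013640 + 0.325580 = 0.339220
Configurations with flaky test harness contribute 0.325580, so
  P(flaky test harness | test failure, ¬genuine code bug) = 0.325580 / 0.339220 ≈ 0.960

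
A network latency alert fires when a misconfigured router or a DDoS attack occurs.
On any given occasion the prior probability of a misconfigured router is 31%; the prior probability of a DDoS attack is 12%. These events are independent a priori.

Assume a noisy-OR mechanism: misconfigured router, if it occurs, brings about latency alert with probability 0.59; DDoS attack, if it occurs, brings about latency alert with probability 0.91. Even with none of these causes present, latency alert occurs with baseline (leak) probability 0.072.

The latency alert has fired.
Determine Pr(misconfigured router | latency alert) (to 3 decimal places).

Under noisy-OR, P(latency alert | causes) = 1 − (1−0.072)·∏(1−qᵢ) over the active causes.
For the numerator, keep only misconfigured router=true terms: 0.169005 + 0.035926 = 0.204931
The normalizing constant is 0.072*0.69*0.88 + 0.91648*0.69*0.12 + 0.61952*0.31*0.88 + 0.965757*0.31*0.12 = 0.324534
Posterior = 0.204931 / 0.324534 ≈ 0.631

Pr(misconfigured router | latency alert) ≈ 0.631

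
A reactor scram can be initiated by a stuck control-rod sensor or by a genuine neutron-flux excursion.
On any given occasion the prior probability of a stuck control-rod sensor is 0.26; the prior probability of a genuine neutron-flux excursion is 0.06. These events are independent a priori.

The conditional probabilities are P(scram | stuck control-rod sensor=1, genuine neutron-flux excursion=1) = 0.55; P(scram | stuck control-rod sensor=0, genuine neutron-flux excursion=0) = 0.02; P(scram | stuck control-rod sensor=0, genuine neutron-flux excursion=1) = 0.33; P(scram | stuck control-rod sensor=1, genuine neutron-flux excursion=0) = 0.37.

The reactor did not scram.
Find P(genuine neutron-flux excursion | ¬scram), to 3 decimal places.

P(¬scram) = 0.98*0.74*0.94 + 0.67*0.74*0.06 + 0.63*0.26*0.94 + 0.45*0.26*0.06 = 0.681688 + 0.029748 + 0.153972 + 0.007020 = 0.872428
Restricting to configurations with genuine neutron-flux excursion present: 0.029748 + 0.007020 = 0.036768.
So P(genuine neutron-flux excursion | ¬scram) = 0.036768/0.872428 ≈ 0.042.

P(genuine neutron-flux excursion | ¬scram) ≈ 0.042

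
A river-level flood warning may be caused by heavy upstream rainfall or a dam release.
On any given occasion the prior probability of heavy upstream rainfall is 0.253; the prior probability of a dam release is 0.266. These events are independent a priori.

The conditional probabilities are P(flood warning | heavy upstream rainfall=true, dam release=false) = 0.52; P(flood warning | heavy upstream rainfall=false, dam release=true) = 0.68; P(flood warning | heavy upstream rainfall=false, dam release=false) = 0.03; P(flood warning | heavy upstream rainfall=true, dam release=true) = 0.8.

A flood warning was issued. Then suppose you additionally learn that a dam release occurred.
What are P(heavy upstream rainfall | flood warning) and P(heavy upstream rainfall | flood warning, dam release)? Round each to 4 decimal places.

By total probability over the 4 (heavy upstream rainfall, dam release) configurations:
  P(flood warning) = 0.03×0.747×0.734 + 0.68×0.747×0.266 + 0.52×0.253×0.734 + 0.8×0.253×0.266
        = 0.016449 + 0.135117 + 0.096565 + 0.053838 = 0.301969
Configurations with heavy upstream rainfall contribute 0.150403, so
  P(heavy upstream rainfall | flood warning) = 0.150403 / 0.301969 ≈ 0.4981

With the extra evidence:
P(flood warning | dam release) = 0.68·0.747 + 0.8·0.253 = 0.507960 + 0.202400 = 0.710360
The heavy upstream rainfall-present share is 0.8·0.253 = 0.202400.
P(heavy upstream rainfall | flood warning, dam release) = 0.202400 / 0.710360 ≈ 0.2849
This is intercausal reasoning (explaining away): once dam release accounts for the flood warning, heavy upstream rainfall becomes less likely.

P(heavy upstream rainfall | flood warning) ≈ 0.4981; P(heavy upstream rainfall | flood warning, dam release) ≈ 0.2849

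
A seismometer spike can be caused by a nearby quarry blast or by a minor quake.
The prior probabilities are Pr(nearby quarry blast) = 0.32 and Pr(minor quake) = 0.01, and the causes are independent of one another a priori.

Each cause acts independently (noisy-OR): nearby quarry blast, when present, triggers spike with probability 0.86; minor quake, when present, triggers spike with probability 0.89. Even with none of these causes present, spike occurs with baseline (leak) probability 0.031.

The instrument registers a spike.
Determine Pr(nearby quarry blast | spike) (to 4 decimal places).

Pr(nearby quarry blast | spike) ≈ 0.9113

Under noisy-OR, P(spike | causes) = 1 − (1−0.031)·∏(1−qᵢ) over the active causes.
P(spike) = 0.031·0.68·0.99 + 0.89341·0.68·0.01 + 0.86434·0.32·0.99 + 0.985077·0.32·0.01 = 0.020869 + 0.006075 + 0.273823 + 0.003152 = 0.303919
Restricting to configurations with nearby quarry blast present: 0.273823 + 0.003152 = 0.276975.
So P(nearby quarry blast | spike) = 0.276975/0.303919 ≈ 0.9113.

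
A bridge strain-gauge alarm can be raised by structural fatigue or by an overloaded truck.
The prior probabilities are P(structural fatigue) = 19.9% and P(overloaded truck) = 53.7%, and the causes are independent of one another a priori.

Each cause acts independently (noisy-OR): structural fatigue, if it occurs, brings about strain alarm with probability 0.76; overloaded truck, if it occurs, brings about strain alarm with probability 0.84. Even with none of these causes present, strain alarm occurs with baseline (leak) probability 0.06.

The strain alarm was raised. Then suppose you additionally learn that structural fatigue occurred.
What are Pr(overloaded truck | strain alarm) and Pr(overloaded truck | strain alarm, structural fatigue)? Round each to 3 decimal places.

Under noisy-OR, P(strain alarm | causes) = 1 − (1−0.06)·∏(1−qᵢ) over the active causes.
By total probability over the 4 (structural fatigue, overloaded truck) configurations:
  P(strain alarm) = 0.06·0.801·0.463 + 0.8496·0.801·0.537 + 0.7744·0.199·0.463 + 0.963904·0.199·0.537
        = 0.022252 + 0.365444 + 0.071351 + 0.103006 = 0.562053
Configurations with overloaded truck contribute 0.468450, so
  P(overloaded truck | strain alarm) = 0.468450 / 0.562053 ≈ 0.833

With the extra evidence:
P(strain alarm | structural fatigue) = 0.7744×0.463 + 0.963904×0.537 = 0.358547 + 0.517616 = 0.876163
The overloaded truck-present share is 0.963904×0.537 = 0.517616.
Hence the posterior is 0.517616/0.876163 ≈ 0.591.

Pr(overloaded truck | strain alarm) ≈ 0.833; Pr(overloaded truck | strain alarm, structural fatigue) ≈ 0.591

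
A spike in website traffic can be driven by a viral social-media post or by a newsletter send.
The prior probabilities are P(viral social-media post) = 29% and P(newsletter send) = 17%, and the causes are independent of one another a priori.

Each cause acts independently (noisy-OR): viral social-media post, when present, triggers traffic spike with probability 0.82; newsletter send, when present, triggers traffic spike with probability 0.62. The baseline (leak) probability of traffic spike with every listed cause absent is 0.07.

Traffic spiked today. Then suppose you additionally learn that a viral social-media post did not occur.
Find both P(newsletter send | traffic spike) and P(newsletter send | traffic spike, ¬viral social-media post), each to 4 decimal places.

P(newsletter send | traffic spike) ≈ 0.3395; P(newsletter send | traffic spike, ¬viral social-media post) ≈ 0.6542

Under noisy-OR, P(traffic spike | causes) = 1 − (1−0.07)·∏(1−qᵢ) over the active causes.
Numerator (weight on configurations with newsletter send): 0.078045 + 0.046164 = 0.124209
Denominator P(traffic spike): 0.07×0.71×0.83 + 0.6466×0.71×0.17 + 0.8326×0.29×0.83 + 0.936388×0.29×0.17 = 0.365867
Posterior = 0.124209 / 0.365867 ≈ 0.3395

Now condition on the additional information:
P(traffic spike | ¬viral social-media post) = 0.07*0.83 + 0.6466*0.17 = 0.058100 + 0.109922 = 0.168022
The newsletter send-present share is 0.6466*0.17 = 0.109922.
So P(newsletter send | traffic spike, ¬viral social-media post) = 0.109922/0.168022 ≈ 0.6542.
Ruling out viral social-media post raises the posterior on newsletter send — the flip side of explaining away.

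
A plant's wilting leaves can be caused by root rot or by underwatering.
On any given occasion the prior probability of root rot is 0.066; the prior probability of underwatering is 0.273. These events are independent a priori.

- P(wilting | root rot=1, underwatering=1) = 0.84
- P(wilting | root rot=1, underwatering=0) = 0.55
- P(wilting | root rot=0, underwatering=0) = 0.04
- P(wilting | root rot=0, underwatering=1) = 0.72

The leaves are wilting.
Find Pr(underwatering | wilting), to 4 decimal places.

Numerator (weight on configurations with underwatering): 0.183587 + 0.015135 = 0.198722
Denominator P(wilting): 0.04·0.934·0.727 + 0.72·0.934·0.273 + 0.55·0.066·0.727 + 0.84·0.066·0.273 = 0.252273
Posterior = 0.198722 / 0.252273 ≈ 0.7877

Pr(underwatering | wilting) ≈ 0.7877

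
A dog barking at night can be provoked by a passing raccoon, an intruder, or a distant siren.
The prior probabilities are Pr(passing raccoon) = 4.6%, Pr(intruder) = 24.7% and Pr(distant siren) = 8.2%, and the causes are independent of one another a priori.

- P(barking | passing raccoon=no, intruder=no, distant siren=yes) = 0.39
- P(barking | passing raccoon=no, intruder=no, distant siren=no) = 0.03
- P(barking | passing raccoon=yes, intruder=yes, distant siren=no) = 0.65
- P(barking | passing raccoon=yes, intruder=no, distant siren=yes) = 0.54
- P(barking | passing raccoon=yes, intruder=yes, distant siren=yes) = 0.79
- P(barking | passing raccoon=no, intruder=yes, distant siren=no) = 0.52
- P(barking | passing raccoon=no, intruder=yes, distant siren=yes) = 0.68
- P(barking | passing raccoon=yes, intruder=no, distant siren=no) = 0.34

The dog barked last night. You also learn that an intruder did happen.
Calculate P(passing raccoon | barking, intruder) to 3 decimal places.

P(barking | intruder) = 0.52*0.954*0.918 + 0.68*0.954*0.082 + 0.65*0.046*0.918 + 0.79*0.046*0.082 = 0.455401 + 0.053195 + 0.027448 + 0.002980 = 0.539024
The passing raccoon-present share is 0.027448 + 0.002980 = 0.030428.
So P(passing raccoon | barking, intruder) = 0.030428/0.539024 ≈ 0.056.

P(passing raccoon | barking, intruder) ≈ 0.056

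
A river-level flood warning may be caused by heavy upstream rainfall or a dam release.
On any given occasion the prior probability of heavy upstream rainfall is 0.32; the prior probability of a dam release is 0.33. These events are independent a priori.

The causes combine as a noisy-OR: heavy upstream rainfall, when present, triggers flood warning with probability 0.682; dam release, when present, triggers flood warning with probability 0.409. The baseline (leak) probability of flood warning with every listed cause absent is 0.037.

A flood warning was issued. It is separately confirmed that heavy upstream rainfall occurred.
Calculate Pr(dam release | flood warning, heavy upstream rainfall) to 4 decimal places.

Under noisy-OR, P(flood warning | causes) = 1 − (1−0.037)·∏(1−qᵢ) over the active causes.
Numerator (weight on configurations with dam release): 0.819016×0.33 = 0.270275
Normalizer over all consistent configurations: 0.693766×0.67 + 0.819016×0.33 = 0.735098
Posterior = 0.270275 / 0.735098 ≈ 0.3677

Pr(dam release | flood warning, heavy upstream rainfall) ≈ 0.3677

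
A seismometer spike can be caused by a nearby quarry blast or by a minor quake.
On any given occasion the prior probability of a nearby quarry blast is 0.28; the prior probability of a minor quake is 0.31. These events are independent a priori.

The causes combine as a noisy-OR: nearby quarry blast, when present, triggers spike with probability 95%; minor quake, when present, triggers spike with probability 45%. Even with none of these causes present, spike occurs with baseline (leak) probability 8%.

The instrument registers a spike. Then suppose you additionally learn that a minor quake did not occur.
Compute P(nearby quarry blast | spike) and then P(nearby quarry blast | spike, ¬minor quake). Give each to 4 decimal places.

P(nearby quarry blast | spike) ≈ 0.6419; P(nearby quarry blast | spike, ¬minor quake) ≈ 0.8226

Under noisy-OR, P(spike | causes) = 1 − (1−0.08)·∏(1−qᵢ) over the active causes.
Sum P(spike|·) weighted by the priors over the 4 (nearby quarry blast, minor quake) configurations:
  P(spike) = 0.08·0.72·0.69 + 0.494·0.72·0.31 + 0.954·0.28·0.69 + 0.9747·0.28·0.31
        = 0.039744 + 0.110261 + 0.184313 + 0.084604 = 0.418922
Configurations with nearby quarry blast contribute 0.268917, so
  P(nearby quarry blast | spike) = 0.268917 / 0.418922 ≈ 0.6419

Now condition on the additional information:
Numerator (weight on configurations with nearby quarry blast): 0.954*0.28 = 0.267120
Normalizer over all consistent configurations: 0.08*0.72 + 0.954*0.28 = 0.324720
P(nearby quarry blast | spike, ¬minor quake) = 0.267120/0.324720 ≈ 0.8226
Ruling out minor quake raises the posterior on nearby quarry blast — the flip side of explaining away.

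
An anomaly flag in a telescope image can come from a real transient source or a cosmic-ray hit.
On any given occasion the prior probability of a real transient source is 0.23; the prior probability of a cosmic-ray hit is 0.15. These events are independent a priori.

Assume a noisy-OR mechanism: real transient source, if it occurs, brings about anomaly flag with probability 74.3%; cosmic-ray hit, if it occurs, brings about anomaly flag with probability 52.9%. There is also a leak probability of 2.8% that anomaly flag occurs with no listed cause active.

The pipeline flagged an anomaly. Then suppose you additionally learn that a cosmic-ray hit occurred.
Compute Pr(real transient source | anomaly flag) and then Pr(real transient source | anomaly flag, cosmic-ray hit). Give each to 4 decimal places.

Pr(real transient source | anomaly flag) ≈ 0.6863; Pr(real transient source | anomaly flag, cosmic-ray hit) ≈ 0.3271

Under noisy-OR, P(anomaly flag | causes) = 1 − (1−0.028)·∏(1−qᵢ) over the active causes.
By total probability over the 4 (real transient source, cosmic-ray hit) configurations:
  P(anomaly flag) = 0.028*0.77*0.85 + 0.542188*0.77*0.15 + 0.750196*0.23*0.85 + 0.882342*0.23*0.15
        = 0.018326 + 0.062623 + 0.146663 + 0.030441 = 0.258053
Configurations with real transient source contribute 0.177104, so
  P(real transient source | anomaly flag) = 0.177104 / 0.258053 ≈ 0.6863

Now condition on the additional information:
Enumerate both values of real transient source and weight by the priors:
  P(anomaly flag | cosmic-ray hit) = 0.542188·0.77 + 0.882342·0.23
        = 0.417485 + 0.202939 = 0.620424
Keeping only the real transient source-present terms gives 0.202939, so
  P(real transient source | anomaly flag, cosmic-ray hit) = 0.202939 / 0.620424 ≈ 0.3271
Conditioning on cosmic-ray hit lowers the posterior on real transient source: the classic explaining-away effect in a common-effect structure.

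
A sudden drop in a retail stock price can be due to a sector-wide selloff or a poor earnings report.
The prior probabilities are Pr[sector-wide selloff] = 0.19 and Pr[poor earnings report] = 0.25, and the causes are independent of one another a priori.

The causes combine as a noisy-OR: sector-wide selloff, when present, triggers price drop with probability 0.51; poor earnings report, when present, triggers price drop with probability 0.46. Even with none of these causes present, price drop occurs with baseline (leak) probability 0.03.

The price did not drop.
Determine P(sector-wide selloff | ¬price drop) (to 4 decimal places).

Under noisy-OR, P(price drop | causes) = 1 − (1−0.03)·∏(1−qᵢ) over the active causes.
For the numerator, keep only sector-wide selloff=true terms: 0.067730 + 0.012191 = 0.079921
Normalizer over all consistent configurations: 0.97×0.81×0.75 + 0.5238×0.81×0.25 + 0.4753×0.19×0.75 + 0.256662×0.19×0.25 = 0.775266
Posterior = 0.079921 / 0.775266 ≈ 0.1031

P(sector-wide selloff | ¬price drop) ≈ 0.1031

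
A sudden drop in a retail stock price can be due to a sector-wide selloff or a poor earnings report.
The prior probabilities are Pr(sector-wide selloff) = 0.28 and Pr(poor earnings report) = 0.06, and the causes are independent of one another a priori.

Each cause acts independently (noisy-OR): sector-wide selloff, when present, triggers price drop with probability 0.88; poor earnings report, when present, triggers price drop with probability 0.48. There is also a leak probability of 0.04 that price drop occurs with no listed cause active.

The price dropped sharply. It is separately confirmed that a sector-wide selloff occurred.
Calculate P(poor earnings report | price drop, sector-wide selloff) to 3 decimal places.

Under noisy-OR, P(price drop | causes) = 1 − (1−0.04)·∏(1−qᵢ) over the active causes.
Enumerate both values of poor earnings report and weight by the priors:
  P(price drop | sector-wide selloff) = 0.8848·0.94 + 0.940096·0.06
        = 0.831712 + 0.056406 = 0.888118
The terms with poor earnings report present sum to 0.056406, so
  P(poor earnings report | price drop, sector-wide selloff) = 0.056406 / 0.888118 ≈ 0.064

P(poor earnings report | price drop, sector-wide selloff) ≈ 0.064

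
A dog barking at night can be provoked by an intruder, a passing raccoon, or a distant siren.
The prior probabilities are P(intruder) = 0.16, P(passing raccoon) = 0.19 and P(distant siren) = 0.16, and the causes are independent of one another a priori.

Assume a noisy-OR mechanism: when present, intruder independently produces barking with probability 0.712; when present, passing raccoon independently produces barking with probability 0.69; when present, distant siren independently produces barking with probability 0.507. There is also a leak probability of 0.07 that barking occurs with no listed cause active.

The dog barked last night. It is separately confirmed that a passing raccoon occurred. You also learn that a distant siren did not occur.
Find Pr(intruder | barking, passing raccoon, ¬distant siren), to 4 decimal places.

Under noisy-OR, P(barking | causes) = 1 − (1−0.07)·∏(1−qᵢ) over the active causes.
By total probability over both values of intruder:
  P(barking | passing raccoon, ¬distant siren) = 0.7117×0.84 + 0.91697×0.16
        = 0.597828 + 0.146715 = 0.744543
Configurations with intruder contribute 0.146715, so
  P(intruder | barking, passing raccoon, ¬distant siren) = 0.146715 / 0.744543 ≈ 0.1971

Pr(intruder | barking, passing raccoon, ¬distant siren) ≈ 0.1971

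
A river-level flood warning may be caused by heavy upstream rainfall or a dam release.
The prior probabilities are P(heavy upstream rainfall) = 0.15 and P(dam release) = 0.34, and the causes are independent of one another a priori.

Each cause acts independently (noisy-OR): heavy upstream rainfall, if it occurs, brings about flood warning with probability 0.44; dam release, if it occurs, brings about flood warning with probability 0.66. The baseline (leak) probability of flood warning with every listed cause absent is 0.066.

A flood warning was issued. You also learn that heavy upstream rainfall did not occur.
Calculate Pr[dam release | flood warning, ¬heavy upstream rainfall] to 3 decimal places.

Pr[dam release | flood warning, ¬heavy upstream rainfall] ≈ 0.842

Under noisy-OR, P(flood warning | causes) = 1 − (1−0.066)·∏(1−qᵢ) over the active causes.
By total probability over both values of dam release:
  P(flood warning | ¬heavy upstream rainfall) = 0.066·0.66 + 0.68244·0.34
        = 0.043560 + 0.232030 = 0.275590
Keeping only the dam release-present terms gives 0.232030, so
  P(dam release | flood warning, ¬heavy upstream rainfall) = 0.232030 / 0.275590 ≈ 0.842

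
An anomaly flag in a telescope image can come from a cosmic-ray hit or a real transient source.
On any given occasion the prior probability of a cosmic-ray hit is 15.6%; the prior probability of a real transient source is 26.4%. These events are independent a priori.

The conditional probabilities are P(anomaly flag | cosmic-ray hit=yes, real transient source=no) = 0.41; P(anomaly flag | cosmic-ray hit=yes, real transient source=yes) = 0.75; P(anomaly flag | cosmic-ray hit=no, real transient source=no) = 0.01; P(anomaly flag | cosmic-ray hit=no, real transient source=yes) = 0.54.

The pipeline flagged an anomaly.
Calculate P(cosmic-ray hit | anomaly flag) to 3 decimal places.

By total probability over the 4 (cosmic-ray hit, real transient source) configurations:
  P(anomaly flag) = 0.01×0.844×0.736 + 0.54×0.844×0.264 + 0.41×0.156×0.736 + 0.75×0.156×0.264
        = 0.006212 + 0.120321 + 0.047075 + 0.030888 = 0.204496
The terms with cosmic-ray hit present sum to 0.077963, so
  P(cosmic-ray hit | anomaly flag) = 0.077963 / 0.204496 ≈ 0.381

P(cosmic-ray hit | anomaly flag) ≈ 0.381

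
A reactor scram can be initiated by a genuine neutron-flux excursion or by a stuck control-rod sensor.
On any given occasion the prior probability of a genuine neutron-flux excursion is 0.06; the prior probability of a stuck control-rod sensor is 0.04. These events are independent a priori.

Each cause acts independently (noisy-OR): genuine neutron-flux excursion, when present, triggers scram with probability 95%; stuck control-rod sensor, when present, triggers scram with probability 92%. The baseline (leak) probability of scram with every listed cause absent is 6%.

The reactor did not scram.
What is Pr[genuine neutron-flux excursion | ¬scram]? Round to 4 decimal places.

Under noisy-OR, P(scram | causes) = 1 − (1−0.06)·∏(1−qᵢ) over the active causes.
Sum P(¬scram|·) weighted by the priors over the 4 (genuine neutron-flux excursion, stuck control-rod sensor) configurations:
  P(¬scram) = 0.94*0.94*0.96 + 0.0752*0.94*0.04 + 0.047*0.06*0.96 + 0.00376*0.06*0.04
        = 0.848256 + 0.002828 + 0.002707 + 0.000009 = 0.853800
Configurations with genuine neutron-flux excursion contribute 0.002716, so
  P(genuine neutron-flux excursion | ¬scram) = 0.002716 / 0.853800 ≈ 0.0032

Pr[genuine neutron-flux excursion | ¬scram] ≈ 0.0032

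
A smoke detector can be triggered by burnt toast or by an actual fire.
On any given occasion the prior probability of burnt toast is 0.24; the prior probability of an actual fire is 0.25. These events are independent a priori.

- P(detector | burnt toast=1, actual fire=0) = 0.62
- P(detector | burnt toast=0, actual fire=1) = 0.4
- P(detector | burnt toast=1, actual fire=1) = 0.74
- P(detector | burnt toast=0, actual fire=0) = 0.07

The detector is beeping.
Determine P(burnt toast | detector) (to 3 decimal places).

P(burnt toast | detector) ≈ 0.574

P(detector) = 0.07·0.76·0.75 + 0.4·0.76·0.25 + 0.62·0.24·0.75 + 0.74·0.24·0.25 = 0.039900 + 0.076000 + 0.111600 + 0.044400 = 0.271900
Of this, 0.156000 comes from 0.111600 + 0.044400 (the burnt toast=true cases).
Hence the posterior is 0.156000/0.271900 ≈ 0.574.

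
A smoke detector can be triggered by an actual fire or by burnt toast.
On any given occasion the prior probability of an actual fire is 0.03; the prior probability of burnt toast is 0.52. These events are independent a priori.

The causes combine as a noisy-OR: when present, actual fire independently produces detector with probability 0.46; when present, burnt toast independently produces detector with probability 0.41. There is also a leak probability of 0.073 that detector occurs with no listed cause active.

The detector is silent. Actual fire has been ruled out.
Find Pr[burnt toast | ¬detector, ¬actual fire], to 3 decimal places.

Under noisy-OR, P(detector | causes) = 1 − (1−0.073)·∏(1−qᵢ) over the active causes.
P(¬detector | ¬actual fire) = 0.927·0.48 + 0.54693·0.52 = 0.444960 + 0.284404 = 0.729364
Of this, 0.284404 comes from 0.54693·0.52 (the burnt toast=true cases).
P(burnt toast | ¬detector, ¬actual fire) = 0.284404 / 0.729364 ≈ 0.390

Pr[burnt toast | ¬detector, ¬actual fire] ≈ 0.390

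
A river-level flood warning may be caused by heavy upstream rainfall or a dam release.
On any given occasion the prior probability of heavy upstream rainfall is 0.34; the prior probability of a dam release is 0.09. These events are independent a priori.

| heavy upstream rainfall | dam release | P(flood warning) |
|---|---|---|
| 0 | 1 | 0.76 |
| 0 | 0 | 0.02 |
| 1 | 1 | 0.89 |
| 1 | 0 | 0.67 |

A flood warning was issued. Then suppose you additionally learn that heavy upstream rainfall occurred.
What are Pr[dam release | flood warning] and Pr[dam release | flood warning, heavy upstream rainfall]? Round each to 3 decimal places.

By total probability over the 4 (heavy upstream rainfall, dam release) configurations:
  P(flood warning) = 0.02·0.66·0.91 + 0.76·0.66·0.09 + 0.67·0.34·0.91 + 0.89·0.34·0.09
        = 0.012012 + 0.045144 + 0.207298 + 0.027234 = 0.291688
Keeping only the dam release-present terms gives 0.072378, so
  P(dam release | flood warning) = 0.072378 / 0.291688 ≈ 0.248

With the extra evidence:
For the numerator, keep only dam release=true terms: 0.89×0.09 = 0.080100
The normalizing constant is 0.67×0.91 + 0.89×0.09 = 0.689800
P(dam release | flood warning, heavy upstream rainfall) = 0.080100/0.689800 ≈ 0.116

Pr[dam release | flood warning] ≈ 0.248; Pr[dam release | flood warning, heavy upstream rainfall] ≈ 0.116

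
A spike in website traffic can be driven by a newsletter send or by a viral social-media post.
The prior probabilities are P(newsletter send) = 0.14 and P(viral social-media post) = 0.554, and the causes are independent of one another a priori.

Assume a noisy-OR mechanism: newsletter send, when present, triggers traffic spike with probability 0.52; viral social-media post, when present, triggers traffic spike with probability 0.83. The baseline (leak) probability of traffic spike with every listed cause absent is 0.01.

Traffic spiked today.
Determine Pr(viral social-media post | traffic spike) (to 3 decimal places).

Pr(viral social-media post | traffic spike) ≈ 0.927

Under noisy-OR, P(traffic spike | causes) = 1 − (1−0.01)·∏(1−qᵢ) over the active causes.
Sum P(traffic spike|·) weighted by the priors over the 4 (newsletter send, viral social-media post) configurations:
  P(traffic spike) = 0.01*0.86*0.446 + 0.8317*0.86*0.554 + 0.5248*0.14*0.446 + 0.919216*0.14*0.554
        = 0.003836 + 0.396255 + 0.032769 + 0.071294 = 0.504154
Configurations with viral social-media post contribute 0.467549, so
  P(viral social-media post | traffic spike) = 0.467549 / 0.504154 ≈ 0.927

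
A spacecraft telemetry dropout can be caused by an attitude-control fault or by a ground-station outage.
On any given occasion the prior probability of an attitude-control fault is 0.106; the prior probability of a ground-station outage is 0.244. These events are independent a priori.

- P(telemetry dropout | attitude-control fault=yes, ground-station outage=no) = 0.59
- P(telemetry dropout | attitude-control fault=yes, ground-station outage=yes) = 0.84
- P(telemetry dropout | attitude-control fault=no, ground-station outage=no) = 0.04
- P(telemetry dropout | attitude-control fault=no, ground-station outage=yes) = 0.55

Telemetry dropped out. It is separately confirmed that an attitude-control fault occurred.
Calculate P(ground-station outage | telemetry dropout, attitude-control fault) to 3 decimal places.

P(ground-station outage | telemetry dropout, attitude-control fault) ≈ 0.315

P(telemetry dropout | attitude-control fault) = 0.59*0.756 + 0.84*0.244 = 0.446040 + 0.204960 = 0.651000
The ground-station outage-present share is 0.84*0.244 = 0.204960.
So P(ground-station outage | telemetry dropout, attitude-control fault) = 0.204960/0.651000 ≈ 0.315.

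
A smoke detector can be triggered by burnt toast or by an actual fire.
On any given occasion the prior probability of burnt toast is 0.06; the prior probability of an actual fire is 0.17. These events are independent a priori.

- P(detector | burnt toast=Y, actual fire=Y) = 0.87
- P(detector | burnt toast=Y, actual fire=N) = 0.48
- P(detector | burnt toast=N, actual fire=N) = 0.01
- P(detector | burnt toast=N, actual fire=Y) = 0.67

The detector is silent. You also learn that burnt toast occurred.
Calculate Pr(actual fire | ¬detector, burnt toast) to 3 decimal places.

Pr(actual fire | ¬detector, burnt toast) ≈ 0.049

For the numerator, keep only actual fire=true terms: 0.13*0.17 = 0.022100
The normalizing constant is 0.52*0.83 + 0.13*0.17 = 0.453700
Posterior = 0.022100 / 0.453700 ≈ 0.049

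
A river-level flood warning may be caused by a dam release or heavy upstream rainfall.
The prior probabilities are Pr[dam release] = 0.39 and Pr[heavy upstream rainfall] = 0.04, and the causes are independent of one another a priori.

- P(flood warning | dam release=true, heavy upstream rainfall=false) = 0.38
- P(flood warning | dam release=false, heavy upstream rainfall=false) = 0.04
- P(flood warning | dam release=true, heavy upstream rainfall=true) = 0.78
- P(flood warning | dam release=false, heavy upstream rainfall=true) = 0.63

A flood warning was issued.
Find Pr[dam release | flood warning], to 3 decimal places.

Weight on dam release=true, given the evidence: 0.142272 + 0.012168 = 0.154440
The normalizing constant is 0.04·0.61·0.96 + 0.63·0.61·0.04 + 0.38·0.39·0.96 + 0.78·0.39·0.04 = 0.193236
P(dam release | flood warning) = 0.154440/0.193236 ≈ 0.799

Pr[dam release | flood warning] ≈ 0.799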